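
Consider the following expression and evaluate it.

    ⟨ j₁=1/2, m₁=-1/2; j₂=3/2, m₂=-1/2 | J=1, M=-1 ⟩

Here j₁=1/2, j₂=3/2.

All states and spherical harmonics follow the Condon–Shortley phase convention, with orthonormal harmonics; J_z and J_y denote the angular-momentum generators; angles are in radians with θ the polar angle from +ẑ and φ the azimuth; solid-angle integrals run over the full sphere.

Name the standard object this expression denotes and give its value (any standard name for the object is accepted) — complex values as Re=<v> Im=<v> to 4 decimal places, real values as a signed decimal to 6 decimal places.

This is a Clebsch–Gordan (vector-coupling) coefficient.
triangle: 1!×0!×2!/4! = 2/24
(j±m)!: 0!×1!×1!×2!×0!×2! = 4
prefactor² = (2J+1)×Δ×N² = 1
  k=1: −1/(1!×0!×0!×0!×0!×2!) = -1/2
Σ = -1/2  ⇒  CG² = 1×(-1/2)² = 1/4
CG = −√(1/4) = -0.500000

Clebsch–Gordan coefficient, −√(1/4) ≈ -0.500000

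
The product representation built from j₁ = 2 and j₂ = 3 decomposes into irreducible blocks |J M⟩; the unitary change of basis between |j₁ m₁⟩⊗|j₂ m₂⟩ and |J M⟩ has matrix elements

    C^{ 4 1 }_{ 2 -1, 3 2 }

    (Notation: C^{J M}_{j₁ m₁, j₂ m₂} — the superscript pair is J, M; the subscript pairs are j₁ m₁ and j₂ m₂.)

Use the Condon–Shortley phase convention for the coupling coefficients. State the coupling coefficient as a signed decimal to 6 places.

-0.591608  (= −√(7/20))

√[9·1!3!5!/10! · 1!3!5!1!5!3!] = √(6480/7)
  +(−1)^0/∏(0,1,3,5,0,0)! = 1/720  (running 1/720)
  +(−1)^1/∏(1,0,2,4,1,1)! = -1/48  (running -7/360)
⟨..|..⟩ = √(6480/7)·(-7/360) = -0.591608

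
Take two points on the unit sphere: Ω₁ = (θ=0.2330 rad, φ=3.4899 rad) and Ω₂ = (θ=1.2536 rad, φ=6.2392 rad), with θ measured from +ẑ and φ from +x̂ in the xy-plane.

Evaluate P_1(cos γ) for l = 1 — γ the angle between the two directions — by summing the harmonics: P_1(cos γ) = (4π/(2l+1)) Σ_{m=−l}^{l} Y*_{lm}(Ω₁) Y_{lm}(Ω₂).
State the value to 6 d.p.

Addition theorem: P_1(cos γ) = (4π/3) Σ_m Y*_{lm}(Ω₁) Y_{lm}(Ω₂), m = −1…1:
  [-1]  conj(Y_{1,-1})(Ω₁) = -0.07498 - 0.02723j ; Y_{1,-1}(Ω₂) = 0.32794 + 0.01443j ; Δ = -0.02420 - 0.01001j
  [+0]  conj(Y_{1,0})(Ω₁) = 0.47540 + 0.00000j ; Y_{1,0}(Ω₂) = 0.15240 + 0.00000j ; Δ = 0.07245 + 0.00000j
  [+1]  conj(Y_{1,1})(Ω₁) = 0.07498 - 0.02723j ; Y_{1,1}(Ω₂) = -0.32794 + 0.01443j ; Δ = -0.02420 + 0.01001j
Accumulated sum 0.02406 + 0.00000j; after 4π/(2l+1) scaling, 0.10076 + 0.00000j ⇒ P_1 = 0.100762

0.100762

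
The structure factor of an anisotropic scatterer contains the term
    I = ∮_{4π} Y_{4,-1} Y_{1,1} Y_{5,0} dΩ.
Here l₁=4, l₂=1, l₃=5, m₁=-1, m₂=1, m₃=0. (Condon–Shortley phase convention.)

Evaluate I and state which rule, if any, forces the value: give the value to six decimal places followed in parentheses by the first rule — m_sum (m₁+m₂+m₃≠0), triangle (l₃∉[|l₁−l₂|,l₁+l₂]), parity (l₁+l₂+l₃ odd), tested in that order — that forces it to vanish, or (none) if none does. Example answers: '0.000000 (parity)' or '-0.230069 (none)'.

0.155288 (none)

Checks pass: Σm=0; 10 even; l₃=5∈[3,5].
(2·4+1)(2·1+1)(2·5+1) = 297
Δ: 0! 8! 2! / 11! → 1/495
sum: t=0:+1/576 = 1/576
3j²(4 1 5; 0 0 0) = Δ·Π!·Σ² = 5/99  (sign -1)
sum: t=0:+1/1440 = 1/1440
3j²(4 1 5; -1 1 0) = Δ·Π!·Σ² = 2/99  (sign -1)
combine: 4πI² = 297·5/99·2/99 = 10/33
take √, sign +1: I = 0.15528807
No selection rule forces the value: the integral is nonzero (none).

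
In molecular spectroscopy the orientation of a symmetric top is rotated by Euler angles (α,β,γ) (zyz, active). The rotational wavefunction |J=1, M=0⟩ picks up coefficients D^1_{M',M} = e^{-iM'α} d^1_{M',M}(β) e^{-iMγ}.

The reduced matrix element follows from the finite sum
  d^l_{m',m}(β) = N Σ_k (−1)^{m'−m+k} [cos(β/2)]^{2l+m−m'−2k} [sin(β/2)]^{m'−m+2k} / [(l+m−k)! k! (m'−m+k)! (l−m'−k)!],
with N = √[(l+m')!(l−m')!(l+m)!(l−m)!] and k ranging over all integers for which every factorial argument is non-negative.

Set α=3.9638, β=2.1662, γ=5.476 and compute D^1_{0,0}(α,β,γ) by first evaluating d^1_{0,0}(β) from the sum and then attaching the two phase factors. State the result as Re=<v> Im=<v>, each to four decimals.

Re=-0.5608 Im=0.0000

Split into d^1_{0,0}(β=2.1662) × two z-phases.
c=cos(2.166200/2)=0.468592, s=sin(2.166200/2)=0.883415; N=√[1·1·1·1]=1.000000
The bounds max(0,m−m')=0 and min(l+m,l−m')=1 give 2 terms
  k=0: (−1)^0·1.0000/(1)·0.4686^2·0.8834^0 = +0.219578
  k=1: (−1)^1·1.0000/(1)·0.4686^0·0.8834^2 = -0.780422
d^1_{0,0}(2.1662) = +0.219578 -0.780422 = -0.560843
Attach z-rotation phases: D = e^{-i(0)(3.9638)}·(-0.560843)·e^{-i(0)(5.4760)} = -0.560843+0.000000i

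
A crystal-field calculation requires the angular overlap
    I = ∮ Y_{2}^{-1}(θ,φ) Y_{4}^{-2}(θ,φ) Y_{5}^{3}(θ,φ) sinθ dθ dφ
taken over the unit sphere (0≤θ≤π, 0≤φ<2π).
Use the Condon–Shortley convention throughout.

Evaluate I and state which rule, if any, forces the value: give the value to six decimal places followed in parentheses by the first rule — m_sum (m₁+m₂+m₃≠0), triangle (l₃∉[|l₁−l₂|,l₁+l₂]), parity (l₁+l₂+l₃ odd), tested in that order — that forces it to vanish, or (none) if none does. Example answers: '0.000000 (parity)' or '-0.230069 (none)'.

0.000000 (parity)

l₁+l₂+l₃=11 is odd: 3j(l;000)=0 ⇒ I=0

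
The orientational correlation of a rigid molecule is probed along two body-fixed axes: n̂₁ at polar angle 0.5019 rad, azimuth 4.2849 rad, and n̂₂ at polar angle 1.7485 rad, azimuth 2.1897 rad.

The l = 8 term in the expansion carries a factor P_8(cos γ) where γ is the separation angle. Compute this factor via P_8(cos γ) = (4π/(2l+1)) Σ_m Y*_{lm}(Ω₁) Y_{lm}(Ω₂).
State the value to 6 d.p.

Expand P_8 via completeness: Σ_{m} conj(Y_{8,m}) at Ω₁ times Y_{8,m} at Ω₂ —
  m=-8: (-0.001422+0.000406i) × (+0.107397+0.441076i) = -0.000332-0.000584i  (running Σ = -0.000332-0.000584i)
  m=-7: (+0.001602-0.010661i) × (+0.302852+0.120985i) = +0.001775-0.003035i  (running Σ = +0.001443-0.003619i)
  m=-6: (+0.041190+0.026790i) × (-0.152892+0.098394i) = -0.008934-0.000043i  (running Σ = -0.007490-0.003662i)
  m=-5: (-0.132190+0.084106i) × (-0.015815+0.335716i) = -0.026145-0.045709i  (running Σ = -0.033636-0.049370i)
  m=-4: (-0.048794-0.348368i) × (-0.062667-0.049239i) = -0.014096+0.024234i  (running Σ = -0.047731-0.025137i)
  m=-3: (+0.494865+0.146774i) × (-0.314362+0.092413i) = -0.169131-0.000408i  (running Σ = -0.216862-0.025545i)
  m=-2: (-0.235771+0.271096i) × (+0.010632-0.030739i) = +0.005827+0.010130i  (running Σ = -0.211035-0.015415i)
  m=-1: (+0.078027+0.171268i) × (-0.186201-0.261424i) = +0.030245-0.052288i  (running Σ = -0.180790-0.067704i)
  m=0: (-0.435088-0.000000i) × (+0.018484+0.000000i) = -0.008042-0.000000i  (running Σ = -0.188833-0.067704i)
  m=1: (-0.078027+0.171268i) × (+0.186201-0.261424i) = +0.030245+0.052288i  (running Σ = -0.158588-0.015415i)
  m=2: (-0.235771-0.271096i) × (+0.010632+0.030739i) = +0.005827-0.010130i  (running Σ = -0.152761-0.025545i)
  m=3: (-0.494865+0.146774i) × (+0.314362+0.092413i) = -0.169131+0.000408i  (running Σ = -0.321892-0.025137i)
  m=4: (-0.048794+0.348368i) × (-0.062667+0.049239i) = -0.014096-0.024234i  (running Σ = -0.335987-0.049370i)
  m=5: (+0.132190+0.084106i) × (+0.015815+0.335716i) = -0.026145+0.045709i  (running Σ = -0.362132-0.003662i)
  m=6: (+0.041190-0.026790i) × (-0.152892-0.098394i) = -0.008934+0.000043i  (running Σ = -0.371066-0.003619i)
  m=7: (-0.001602-0.010661i) × (-0.302852+0.120985i) = +0.001775+0.003035i  (running Σ = -0.369291-0.000584i)
  m=8: (-0.001422-0.000406i) × (+0.107397-0.441076i) = -0.000332+0.000584i  (running Σ = -0.369623+0.000000i)
Accumulated sum -0.369623+0.000000i; after 4π/(2l+1) scaling, -0.273224+0.000000i ⇒ P_8 = -0.273224

-0.273224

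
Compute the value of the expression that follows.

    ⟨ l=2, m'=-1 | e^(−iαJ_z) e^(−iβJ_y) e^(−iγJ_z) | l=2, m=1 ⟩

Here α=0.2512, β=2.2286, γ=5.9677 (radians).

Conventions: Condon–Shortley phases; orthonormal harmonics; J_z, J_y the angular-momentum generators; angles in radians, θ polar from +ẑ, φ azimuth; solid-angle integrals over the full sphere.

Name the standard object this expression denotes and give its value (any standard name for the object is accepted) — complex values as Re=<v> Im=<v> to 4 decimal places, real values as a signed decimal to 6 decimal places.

This is a Wigner D-matrix element — the rotation-matrix element ⟨l m'| R(α,β,γ) |l m⟩ in the angular-momentum basis.
Split into d^2_{-1,1}(β=2.2286) × two z-phases.
Half-angle: c=0.440806, s=0.897602. N=√(1·6·6·1)=6.000000
k∈{2,3} keeps every argument non-negative
  k=2: (−1)^0·6.0000/(2)·0.4408^2·0.8976^2 = +0.469661
  k=3: (−1)^1·6.0000/(6)·0.4408^0·0.8976^4 = -0.649137
d^2_{-1,1}(2.2286) = +0.469661 -0.649137 = -0.179476
Attach z-rotation phases: D = e^{-i(-1)(0.2512)}·(-0.179476)·e^{-i(1)(5.9677)} = -0.151421-0.096350i

Wigner D-matrix element, Re=-0.1514 Im=-0.0963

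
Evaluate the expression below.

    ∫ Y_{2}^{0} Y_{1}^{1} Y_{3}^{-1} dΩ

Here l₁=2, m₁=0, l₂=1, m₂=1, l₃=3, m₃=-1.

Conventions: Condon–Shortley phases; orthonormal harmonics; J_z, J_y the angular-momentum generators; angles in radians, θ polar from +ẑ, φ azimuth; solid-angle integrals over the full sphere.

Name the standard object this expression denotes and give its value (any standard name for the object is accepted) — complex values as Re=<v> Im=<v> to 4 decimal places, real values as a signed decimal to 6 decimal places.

Gaunt coefficient, -0.202301

This is a Gaunt coefficient — the integral of a triple product of spherical harmonics over the sphere.
Rules hold: Σm=0, L=6 even, 1≤3≤3.
N = 5·3·7 = 105
Δ = 0!·4!·2!/7! = 1/105
Racah Σ t=0..0: t=0:+1/4 = 1/4
⇒ 3j(2 1 3; 0 0 0)² = 3/35, sgn -1
Racah Σ t=0..0: t=0:+1/8 = 1/8
⇒ 3j(2 1 3; 0 1 -1)² = 2/35, sgn +1
4πI² = N·(3j₀)²·(3jₘ)² = 18/35
I = -1·√(0.514286/4π) = -0.20230066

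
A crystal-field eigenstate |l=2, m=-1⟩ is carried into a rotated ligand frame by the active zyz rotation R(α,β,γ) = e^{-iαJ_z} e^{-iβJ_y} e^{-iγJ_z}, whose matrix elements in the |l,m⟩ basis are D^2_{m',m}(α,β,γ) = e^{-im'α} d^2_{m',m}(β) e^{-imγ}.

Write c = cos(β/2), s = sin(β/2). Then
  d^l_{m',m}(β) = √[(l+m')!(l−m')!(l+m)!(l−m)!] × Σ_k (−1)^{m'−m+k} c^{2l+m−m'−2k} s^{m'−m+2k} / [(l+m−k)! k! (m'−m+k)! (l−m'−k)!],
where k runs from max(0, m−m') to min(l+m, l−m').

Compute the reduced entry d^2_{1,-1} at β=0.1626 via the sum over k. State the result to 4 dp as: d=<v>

d=0.0196

d^2_{1,-1}(β=0.1626) via the finite sum:
c=cos(0.162600/2)=0.996697, s=sin(0.162600/2)=0.081210; N=√[6·1·1·6]=6.000000
The bounds max(0,m−m')=0 and min(l+m,l−m')=1 give 2 terms
  k=0: (−1)^2·6.0000/(2)·0.9967^2·0.0812^2 = +0.019655
  k=1: (−1)^3·6.0000/(6)·0.9967^0·0.0812^4 = -0.000043
d^2_{1,-1}(0.1626) = +0.019655 -0.000043 = +0.019611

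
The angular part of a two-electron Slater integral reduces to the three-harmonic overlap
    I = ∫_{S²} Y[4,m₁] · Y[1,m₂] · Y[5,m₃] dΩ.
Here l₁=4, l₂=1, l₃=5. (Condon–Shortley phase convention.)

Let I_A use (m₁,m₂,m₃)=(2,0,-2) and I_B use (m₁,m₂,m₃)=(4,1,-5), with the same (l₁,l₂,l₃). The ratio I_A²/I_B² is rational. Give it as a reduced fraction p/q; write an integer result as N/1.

7/15

Same 4,1,5: normalisation and zero-m 3j drop out of the ratio.
A: Δ: 0! 8! 2! / 11! → 1/495; sum: t=0:+1/1440 = 1/1440; 3j²(4 1 5; 2 0 -2) = Δ·Π!·Σ² = 7/165  (sign -1)
B: Δ: 0! 8! 2! / 11! → 1/495; sum: t=0:+1/80640 = 1/80640; 3j²(4 1 5; 4 1 -5) = Δ·Π!·Σ² = 1/11  (sign +1)
I_A²/I_B² = (7/165)/(1/11) = 7/15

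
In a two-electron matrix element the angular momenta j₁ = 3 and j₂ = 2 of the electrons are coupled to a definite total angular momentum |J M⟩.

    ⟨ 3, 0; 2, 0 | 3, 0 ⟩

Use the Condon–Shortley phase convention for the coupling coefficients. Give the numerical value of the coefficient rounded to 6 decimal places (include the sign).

−√(4/15) = -0.516398

j₁+j₂−J=2  J+j₁−j₂=4  J−j₁+j₂=2  j₁+j₂+J+1=9
(j₁±m₁, j₂±m₂, J±M) = (3,3,2,2,3,3)
P² = 48/5
sum k=0..2:
  [0] +1/24 = 1/24
  [1] −1/4 = -1/4
  [2] +1/24 = 1/24
S = -1/6
C² = P²·S² = 4/15 ; C = -0.516398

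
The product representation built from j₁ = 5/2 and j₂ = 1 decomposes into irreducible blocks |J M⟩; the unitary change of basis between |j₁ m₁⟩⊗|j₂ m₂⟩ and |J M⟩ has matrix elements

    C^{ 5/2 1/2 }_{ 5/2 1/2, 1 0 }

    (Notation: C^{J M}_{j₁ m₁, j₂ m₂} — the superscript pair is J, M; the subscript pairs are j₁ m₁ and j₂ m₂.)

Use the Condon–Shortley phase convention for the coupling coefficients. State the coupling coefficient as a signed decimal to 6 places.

√[6·1!4!1!/7! · 3!2!1!1!3!2!] = √(144/35)
  +(−1)^0/∏(0,1,2,1,2,0)! = 1/4  (running 1/4)
  +(−1)^1/∏(1,0,1,0,3,1)! = -1/6  (running 1/12)
⟨..|..⟩ = √(144/35)·(1/12) = +0.169031

+0.169031  (= +√(1/35))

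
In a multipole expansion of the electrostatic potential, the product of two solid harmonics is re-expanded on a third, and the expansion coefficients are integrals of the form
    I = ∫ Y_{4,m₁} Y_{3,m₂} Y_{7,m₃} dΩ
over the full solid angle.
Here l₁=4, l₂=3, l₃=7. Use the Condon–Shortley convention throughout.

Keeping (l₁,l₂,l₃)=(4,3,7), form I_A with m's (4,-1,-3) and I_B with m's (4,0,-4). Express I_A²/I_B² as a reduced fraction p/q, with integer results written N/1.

Shared (l₁,l₂,l₃)=(4,3,7): N and (l;000)² cancel in I_A²/I_B².
A: Δ = 0!·8!·6!/15! = 1/45045; Racah Σ t=0..0: t=0:+1/1935360 = 1/1935360; ⇒ 3j(4 3 7; 4 -1 -3)² = 1/1001, sgn +1
B: Δ = 0!·8!·6!/15! = 1/45045; Racah Σ t=0..0: t=0:+1/1451520 = 1/1451520; ⇒ 3j(4 3 7; 4 0 -4)² = 1/273, sgn -1
I_A²/I_B² = (1/1001)/(1/273) = 3/11

3/11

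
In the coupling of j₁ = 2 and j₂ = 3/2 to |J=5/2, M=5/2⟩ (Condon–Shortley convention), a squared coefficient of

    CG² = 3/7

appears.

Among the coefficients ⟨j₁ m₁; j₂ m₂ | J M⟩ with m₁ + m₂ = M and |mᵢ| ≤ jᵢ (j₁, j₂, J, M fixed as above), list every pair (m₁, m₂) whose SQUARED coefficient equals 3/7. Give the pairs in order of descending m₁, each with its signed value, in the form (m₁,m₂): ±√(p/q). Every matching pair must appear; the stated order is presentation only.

(1,3/2): −√(3/7)

Admissible pairs with m₁+m₂ = M = 5/2: (1,3/2), (2,1/2)
  (m₁,m₂)=(2,1/2): CG² = 4/7, CG = +√(4/7)
  (m₁,m₂)=(1,3/2): CG² = 3/7, CG = −√(3/7)   ← matches the target
Pairs with CG² = 3/7: (1,3/2): −√(3/7)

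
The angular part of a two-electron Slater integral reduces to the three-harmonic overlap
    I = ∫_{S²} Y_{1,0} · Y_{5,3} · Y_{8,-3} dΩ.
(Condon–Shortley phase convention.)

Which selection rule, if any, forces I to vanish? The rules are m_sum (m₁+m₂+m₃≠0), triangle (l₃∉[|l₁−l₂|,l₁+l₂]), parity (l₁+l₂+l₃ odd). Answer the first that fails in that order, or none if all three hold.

m₁+m₂+m₃ = 0 + 3 − 3 = 0  ✓
triangle: need |l₁−l₂| ≤ l₃ ≤ l₁+l₂ = [4,6]; l₃=8 is outside  ✗
parity: l₁+l₂+l₃ = 14 is even

triangle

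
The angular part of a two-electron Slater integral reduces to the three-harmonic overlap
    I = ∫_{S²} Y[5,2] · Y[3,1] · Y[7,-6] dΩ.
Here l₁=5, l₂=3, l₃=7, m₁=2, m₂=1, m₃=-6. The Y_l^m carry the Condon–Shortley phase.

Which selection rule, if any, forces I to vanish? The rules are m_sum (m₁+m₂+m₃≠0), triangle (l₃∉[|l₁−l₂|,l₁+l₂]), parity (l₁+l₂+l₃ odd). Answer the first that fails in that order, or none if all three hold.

m_sum

Σmᵢ = -3  ✗
l₃∈[|l₁−l₂|,l₁+l₂]=[2,8], have l₃=7
Σlᵢ = 15 ⇒ odd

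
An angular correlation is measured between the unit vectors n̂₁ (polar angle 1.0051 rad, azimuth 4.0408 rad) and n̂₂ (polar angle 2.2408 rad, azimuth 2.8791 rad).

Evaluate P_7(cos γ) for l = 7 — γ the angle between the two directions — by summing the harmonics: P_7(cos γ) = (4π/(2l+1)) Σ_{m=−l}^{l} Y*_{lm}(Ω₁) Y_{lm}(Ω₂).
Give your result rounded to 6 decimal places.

0.145752

Addition theorem: P_7(cos γ) = (4π/15) Σ_m Y*_{lm}(Ω₁) Y_{lm}(Ω₂), m = −7…7:
  m=-7: Y*=-0.15281 - 0.00172j  Y=0.02395 - 0.08768j  product -0.00381 + 0.01336j
  m=-6: Y*=0.22908 - 0.28164j  Y=0.00112 - 0.26943j  product -0.07562 - 0.06204j
  m=-5: Y*=0.09238 + 0.42029j  Y=-0.11130 - 0.42120j  product 0.16674 - 0.08569j
  m=-4: Y*=-0.13188 - 0.06456j  Y=-0.17231 - 0.30037j  product 0.00333 + 0.05074j
  m=-3: Y*=-0.24997 + 0.11889j  Y=0.04459 + 0.04478j  product -0.01647 - 0.00589j
  m=-2: Y*=0.06473 - 0.27947j  Y=0.31786 + 0.18410j  product 0.07203 - 0.07691j
  m=-1: Y*=-0.10404 - 0.13090j  Y=0.09426 + 0.02533j  product -0.00649 - 0.01497j
  m=+0: Y*=0.31007 + 0.00000j  Y=-0.34004 + 0.00000j  product -0.10544 + 0.00000j
  m=+1: Y*=0.10404 - 0.13090j  Y=-0.09426 + 0.02533j  product -0.00649 + 0.01497j
  m=+2: Y*=0.06473 + 0.27947j  Y=0.31786 - 0.18410j  product 0.07203 + 0.07691j
  m=+3: Y*=0.24997 + 0.11889j  Y=-0.04459 + 0.04478j  product -0.01647 + 0.00589j
  m=+4: Y*=-0.13188 + 0.06456j  Y=-0.17231 + 0.30037j  product 0.00333 - 0.05074j
  m=+5: Y*=-0.09238 + 0.42029j  Y=0.11130 - 0.42120j  product 0.16674 + 0.08569j
  m=+6: Y*=0.22908 + 0.28164j  Y=0.00112 + 0.26943j  product -0.07562 + 0.06204j
  m=+7: Y*=0.15281 - 0.00172j  Y=-0.02395 - 0.08768j  product -0.00381 - 0.01336j
Σ over m = 0.17398 + 0.00000j; ×(4π/15) → 0.14575 + 0.00000j. Real part: 0.145752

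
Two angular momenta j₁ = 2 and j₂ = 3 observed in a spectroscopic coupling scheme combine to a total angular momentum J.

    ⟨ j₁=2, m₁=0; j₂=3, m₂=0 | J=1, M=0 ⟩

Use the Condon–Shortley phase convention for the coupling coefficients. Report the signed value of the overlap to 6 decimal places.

+√(9/35) ≈ +0.507093

√[3·4!0!2!/7! · 2!2!3!3!1!1!] = √(144/35)
  +(−1)^2/∏(2,2,0,1,0,1)! = 1/4  (running 1/4)
⟨..|..⟩ = √(144/35)·(1/4) = +0.507093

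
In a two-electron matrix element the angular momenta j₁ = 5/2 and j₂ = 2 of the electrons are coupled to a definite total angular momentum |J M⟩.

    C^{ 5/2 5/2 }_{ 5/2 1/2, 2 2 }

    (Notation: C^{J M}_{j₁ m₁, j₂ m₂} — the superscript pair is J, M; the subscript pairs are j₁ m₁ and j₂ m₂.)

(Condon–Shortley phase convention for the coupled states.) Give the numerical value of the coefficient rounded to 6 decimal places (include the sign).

√[6·2!3!2!/8! · 3!2!4!0!5!0!] = √(864/7)
  +(−1)^2/∏(2,0,0,2,3,0)! = 1/24  (running 1/24)
⟨..|..⟩ = √(864/7)·(1/24) = +0.462910

+0.462910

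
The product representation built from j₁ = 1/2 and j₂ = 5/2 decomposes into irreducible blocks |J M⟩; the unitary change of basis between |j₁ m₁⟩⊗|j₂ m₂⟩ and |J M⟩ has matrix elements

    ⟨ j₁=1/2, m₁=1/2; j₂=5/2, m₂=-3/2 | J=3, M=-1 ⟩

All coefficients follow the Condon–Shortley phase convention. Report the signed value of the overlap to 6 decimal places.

j₁+j₂−J=0  J+j₁−j₂=1  J−j₁+j₂=5  j₁+j₂+J+1=7
(j₁±m₁, j₂±m₂, J±M) = (1,0,1,4,2,4)
P² = 192
sum k=0..0:
  [0] +1/24 = 1/24
S = 1/24
C² = P²·S² = 1/3 ; C = +0.577350

+√(1/3) = +0.577350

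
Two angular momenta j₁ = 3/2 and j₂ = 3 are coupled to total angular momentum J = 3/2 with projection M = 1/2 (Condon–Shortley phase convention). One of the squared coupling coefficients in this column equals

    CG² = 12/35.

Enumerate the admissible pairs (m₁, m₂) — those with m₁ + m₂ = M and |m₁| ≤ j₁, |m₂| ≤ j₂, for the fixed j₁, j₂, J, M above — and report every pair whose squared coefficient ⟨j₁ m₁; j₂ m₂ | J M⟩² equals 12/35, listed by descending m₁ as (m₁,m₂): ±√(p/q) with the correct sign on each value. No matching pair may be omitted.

Admissible pairs with m₁+m₂ = M = 1/2: (-3/2,2), (-1/2,1), (1/2,0), (3/2,-1)
  (m₁,m₂)=(3/2,-1): CG² = 4/35, CG = +√(4/35)
  (m₁,m₂)=(1/2,0): CG² = 9/35, CG = −√(9/35)
  (m₁,m₂)=(-1/2,1): CG² = 12/35, CG = +√(12/35)   ← matches the target
  (m₁,m₂)=(-3/2,2): CG² = 2/7, CG = −√(2/7)
Pairs with CG² = 12/35: (-1/2,1): +√(12/35)

(-1/2,1): +√(12/35)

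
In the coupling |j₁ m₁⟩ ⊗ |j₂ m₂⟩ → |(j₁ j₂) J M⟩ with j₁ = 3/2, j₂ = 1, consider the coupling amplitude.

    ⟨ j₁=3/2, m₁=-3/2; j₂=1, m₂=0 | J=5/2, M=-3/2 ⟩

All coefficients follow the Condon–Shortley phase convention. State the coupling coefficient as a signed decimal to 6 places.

triangle: 0!×3!×2!/6! = 12/720
(j±m)!: 0!×3!×1!×1!×1!×4! = 144
prefactor² = (2J+1)×Δ×N² = 72/5
  k=0: +1/(0!×0!×3!×1!×0!×1!) = 1/6
Σ = 1/6  ⇒  CG² = 72/5×(1/6)² = 2/5
CG = +√(2/5) = +0.632456

+0.632456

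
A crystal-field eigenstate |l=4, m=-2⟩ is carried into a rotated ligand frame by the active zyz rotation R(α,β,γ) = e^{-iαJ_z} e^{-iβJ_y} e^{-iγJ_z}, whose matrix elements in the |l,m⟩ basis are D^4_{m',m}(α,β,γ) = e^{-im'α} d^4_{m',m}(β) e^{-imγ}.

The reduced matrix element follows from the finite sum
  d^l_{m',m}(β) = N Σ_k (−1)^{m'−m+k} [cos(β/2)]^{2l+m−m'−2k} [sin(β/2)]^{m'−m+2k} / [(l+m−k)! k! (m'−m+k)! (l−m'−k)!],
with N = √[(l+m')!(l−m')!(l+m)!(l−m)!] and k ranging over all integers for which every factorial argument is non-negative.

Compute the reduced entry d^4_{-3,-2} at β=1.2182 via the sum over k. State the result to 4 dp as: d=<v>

d^4_{-3,-2}(β=1.2182) via the finite sum:
Half-angle: c=0.820163, s=0.572130. N=√(1·5040·2·720)=2693.993318
k∈{1,2} keeps every argument non-negative
  k=1: (−1)^0·2693.9933/(720)·0.8202^7·0.5721^1 = +0.534393
  k=2: (−1)^1·2693.9933/(240)·0.8202^5·0.5721^3 = -0.780135
d^4_{-3,-2}(1.2182) = +0.534393 -0.780135 = -0.245743

d=-0.2457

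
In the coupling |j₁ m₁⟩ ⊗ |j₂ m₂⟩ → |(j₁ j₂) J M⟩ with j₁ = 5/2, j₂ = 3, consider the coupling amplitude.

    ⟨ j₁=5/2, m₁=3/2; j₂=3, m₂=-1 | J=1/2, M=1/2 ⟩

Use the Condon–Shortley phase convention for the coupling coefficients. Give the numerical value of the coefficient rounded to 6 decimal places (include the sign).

−√(2/21) ≈ -0.308607

√[2·5!0!1!/7! · 4!1!2!4!1!0!] = √(384/7)
  +(−1)^1/∏(1,4,0,1,0,0)! = -1/24  (running -1/24)
⟨..|..⟩ = √(384/7)·(-1/24) = -0.308607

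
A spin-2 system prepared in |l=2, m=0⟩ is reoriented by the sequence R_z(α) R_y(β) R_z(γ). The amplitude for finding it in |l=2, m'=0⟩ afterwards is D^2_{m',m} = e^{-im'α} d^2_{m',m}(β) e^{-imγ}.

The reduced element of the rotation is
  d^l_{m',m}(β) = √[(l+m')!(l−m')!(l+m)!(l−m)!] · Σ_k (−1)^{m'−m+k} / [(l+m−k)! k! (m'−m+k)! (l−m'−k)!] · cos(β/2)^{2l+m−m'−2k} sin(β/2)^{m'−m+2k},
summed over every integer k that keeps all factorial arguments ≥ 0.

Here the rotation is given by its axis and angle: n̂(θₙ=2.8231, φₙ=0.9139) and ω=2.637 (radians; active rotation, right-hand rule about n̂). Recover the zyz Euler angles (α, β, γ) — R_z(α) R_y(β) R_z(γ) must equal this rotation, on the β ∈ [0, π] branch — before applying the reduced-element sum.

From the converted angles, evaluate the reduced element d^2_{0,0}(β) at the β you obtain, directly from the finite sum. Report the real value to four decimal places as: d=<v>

d=0.4991

Axis–angle → zyz. n̂ = (sinθₙcosφₙ, sinθₙsinφₙ, cosθₙ) = (+0.191220, +0.247969, -0.949709), ω = 2.6370.
R = I cosω + sinω [n̂]ₓ + (1−cosω) n̂n̂ᵀ gives
  R = [-0.806798, +0.548061, -0.220692; -0.370214, -0.760057, -0.534093; -0.460454, -0.349202, +0.816113]
β = atan2(√(R₁₃²+R₂₃²), R₃₃) = 0.616144; α = atan2(R₂₃, R₁₃) mod 2π = 4.320547; γ = atan2(R₃₂, −R₃₁) mod 2π = 5.634339
d^2_{0,0}(β=0.6161) via the finite sum:
With c≡cos(β/2)=0.952920 and s≡sin(β/2)=0.303222, N=[2·2·2·2]^{1/2}=4.000000
Admissible k: 0..2 (factorial args all ≥0)
  k=0: (−1)^0·4.0000/(4)·0.9529^4·0.3032^0 = +0.824566
  k=1: (−1)^1·4.0000/(1)·0.9529^2·0.3032^2 = -0.333960
  k=2: (−1)^2·4.0000/(4)·0.9529^0·0.3032^4 = +0.008454
d^2_{0,0}(0.6161) = +0.824566 -0.333960 +0.008454 = +0.499060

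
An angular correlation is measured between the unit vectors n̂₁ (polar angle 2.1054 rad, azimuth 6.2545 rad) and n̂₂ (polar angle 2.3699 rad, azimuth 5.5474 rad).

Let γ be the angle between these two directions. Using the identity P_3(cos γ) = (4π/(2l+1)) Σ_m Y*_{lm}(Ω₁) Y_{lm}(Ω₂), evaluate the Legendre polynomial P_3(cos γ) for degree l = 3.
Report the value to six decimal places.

0.153254

Term-by-term m-sum for l=3 (normalisation 4π/7 = 1.795196):
  m=-3: (0.264830, -0.022847) × (-0.084105, 0.113777) = (-0.019674, 0.032053)  (running Σ = (-0.019674, 0.032053))
  m=-2: (-0.384898, 0.022106) × (-0.035287, -0.354455) = (0.021417, 0.135649)  (running Σ = (0.001743, 0.167702))
  m=-1: (0.082822, -0.002376) × (0.262048, 0.237256) = (0.022267, 0.019027)  (running Σ = (0.024011, 0.186729))
  m=0: (0.323616, -0.000000) × (0.115407, 0.000000) = (0.037348, 0.000000)  (running Σ = (0.061358, 0.186729))
  m=1: (-0.082822, -0.002376) × (-0.262048, 0.237256) = (0.022267, -0.019027)  (running Σ = (0.083625, 0.167702))
  m=2: (-0.384898, -0.022106) × (-0.035287, 0.354455) = (0.021417, -0.135649)  (running Σ = (0.105043, 0.032053))
  m=3: (-0.264830, -0.022847) × (0.084105, 0.113777) = (-0.019674, -0.032053)  (running Σ = (0.085369, 0.000000))
Total Σ_m = (0.085369, 0.000000). Multiply by 1.795196: (0.153254, 0.000000). P_3(cos γ) = 0.153254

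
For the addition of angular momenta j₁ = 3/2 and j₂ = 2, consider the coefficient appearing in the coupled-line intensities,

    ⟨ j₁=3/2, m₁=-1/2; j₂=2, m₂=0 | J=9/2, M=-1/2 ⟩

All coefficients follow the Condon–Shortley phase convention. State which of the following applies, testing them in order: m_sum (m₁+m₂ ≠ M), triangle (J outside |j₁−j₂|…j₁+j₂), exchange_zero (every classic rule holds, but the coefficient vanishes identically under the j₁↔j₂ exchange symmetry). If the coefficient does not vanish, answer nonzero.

m-sum: m₁+m₂ = -1/2+0 = -1/2, M = -1/2  ✓
triangle: need |j₁−j₂| ≤ J ≤ j₁+j₂, i.e. J ∈ [1/2, 7/2]; J = 9/2 is outside ✗ ⇒ coefficient is 0

triangle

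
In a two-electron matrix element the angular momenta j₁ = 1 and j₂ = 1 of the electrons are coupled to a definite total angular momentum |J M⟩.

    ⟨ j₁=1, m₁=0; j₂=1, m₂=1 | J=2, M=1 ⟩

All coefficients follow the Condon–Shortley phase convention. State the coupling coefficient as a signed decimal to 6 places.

√[5·0!2!2!/5! · 1!1!2!0!3!1!] = √(2)
  +(−1)^0/∏(0,0,1,2,1,0)! = 1/2  (running 1/2)
⟨..|..⟩ = √(2)·(1/2) = +0.707107

+√(1/2) ≈ +0.707107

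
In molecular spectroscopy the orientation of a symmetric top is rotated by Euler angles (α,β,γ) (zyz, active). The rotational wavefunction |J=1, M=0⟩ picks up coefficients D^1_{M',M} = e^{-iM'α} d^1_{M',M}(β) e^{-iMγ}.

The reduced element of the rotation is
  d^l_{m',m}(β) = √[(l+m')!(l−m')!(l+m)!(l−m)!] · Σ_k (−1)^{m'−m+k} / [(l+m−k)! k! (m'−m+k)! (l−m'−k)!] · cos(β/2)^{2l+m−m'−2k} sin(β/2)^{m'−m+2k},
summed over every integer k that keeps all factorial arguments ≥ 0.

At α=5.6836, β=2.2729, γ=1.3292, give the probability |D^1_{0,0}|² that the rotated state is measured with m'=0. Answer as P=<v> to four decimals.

P=0.4171

D^1_{0,0}(5.6836,2.2729,1.3292) = e^{-i·0·5.6836}·d^1_{0,0}(2.2729)·e^{-i·0·1.3292}. Compute d first:
With c≡cos(β/2)=0.420818 and s≡sin(β/2)=0.907145, N=[1·1·1·1]^{1/2}=1.000000
k∈{0,1} keeps every argument non-negative
  k=0: (−1)^0·1.0000/(1)·0.4208^2·0.9071^0 = +0.177087
  k=1: (−1)^1·1.0000/(1)·0.4208^0·0.9071^2 = -0.822913
d^1_{0,0}(2.2729) = +0.177087 -0.822913 = -0.645825
|D^1_{0,0}|² = |d^1_{0,0}(β)|² = (-0.645825)² = 0.417090 (the z-rotation phases have unit modulus)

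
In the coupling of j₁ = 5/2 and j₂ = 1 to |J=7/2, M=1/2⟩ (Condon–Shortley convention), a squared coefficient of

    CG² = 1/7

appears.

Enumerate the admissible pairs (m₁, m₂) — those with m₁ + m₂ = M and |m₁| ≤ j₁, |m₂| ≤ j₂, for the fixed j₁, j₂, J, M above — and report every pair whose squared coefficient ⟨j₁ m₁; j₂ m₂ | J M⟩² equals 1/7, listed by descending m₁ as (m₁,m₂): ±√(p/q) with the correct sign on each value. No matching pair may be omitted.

(3/2,-1): +√(1/7)

Admissible pairs with m₁+m₂ = M = 1/2: (-1/2,1), (1/2,0), (3/2,-1)
  (m₁,m₂)=(3/2,-1): CG² = 1/7, CG = +√(1/7)   ← matches the target
  (m₁,m₂)=(1/2,0): CG² = 4/7, CG = +√(4/7)
  (m₁,m₂)=(-1/2,1): CG² = 2/7, CG = +√(2/7)
Pairs with CG² = 1/7: (3/2,-1): +√(1/7)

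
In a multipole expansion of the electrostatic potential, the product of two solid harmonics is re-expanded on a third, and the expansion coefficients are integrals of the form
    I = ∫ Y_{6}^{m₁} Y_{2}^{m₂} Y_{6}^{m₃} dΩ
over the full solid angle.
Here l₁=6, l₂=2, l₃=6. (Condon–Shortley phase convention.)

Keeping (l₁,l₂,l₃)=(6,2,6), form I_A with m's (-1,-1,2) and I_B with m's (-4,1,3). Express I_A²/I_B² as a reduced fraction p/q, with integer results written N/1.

12/49

Same 6,2,6: normalisation and zero-m 3j drop out of the ratio.
A: Δ: 2! 10! 2! / 15! → 1/90090; sum: t=0:+1/60480 t=1:−1/34560 = -1/80640; 3j²(6 2 6; -1 -1 2) = Δ·Π!·Σ² = 6/1001  (sign -1)
B: Δ: 2! 10! 2! / 15! → 1/90090; sum: t=1:−1/725760 t=2:+1/161280 = 1/207360; 3j²(6 2 6; -4 1 3) = Δ·Π!·Σ² = 7/286  (sign -1)
I_A²/I_B² = (6/1001)/(7/286) = 12/49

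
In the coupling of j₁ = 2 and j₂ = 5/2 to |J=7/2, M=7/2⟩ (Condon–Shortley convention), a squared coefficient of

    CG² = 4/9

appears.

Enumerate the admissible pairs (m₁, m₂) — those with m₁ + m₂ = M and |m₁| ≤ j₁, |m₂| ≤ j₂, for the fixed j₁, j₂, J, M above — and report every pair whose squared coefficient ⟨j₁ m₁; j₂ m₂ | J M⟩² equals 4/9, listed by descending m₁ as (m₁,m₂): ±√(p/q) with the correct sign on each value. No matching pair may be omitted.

Admissible pairs with m₁+m₂ = M = 7/2: (1,5/2), (2,3/2)
  (m₁,m₂)=(2,3/2): CG² = 4/9, CG = +√(4/9)   ← matches the target
  (m₁,m₂)=(1,5/2): CG² = 5/9, CG = −√(5/9)
Pairs with CG² = 4/9: (2,3/2): +√(4/9)

(2,3/2): +√(4/9)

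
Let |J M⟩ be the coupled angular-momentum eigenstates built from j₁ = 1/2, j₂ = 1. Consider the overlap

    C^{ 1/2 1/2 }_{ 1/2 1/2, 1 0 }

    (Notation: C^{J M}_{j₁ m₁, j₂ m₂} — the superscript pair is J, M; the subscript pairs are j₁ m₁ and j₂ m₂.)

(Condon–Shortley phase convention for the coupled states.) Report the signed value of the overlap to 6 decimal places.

√[2·1!0!1!/3! · 1!0!1!1!1!0!] = √(1/3)
  +(−1)^0/∏(0,1,0,1,0,0)! = 1  (running 1)
⟨..|..⟩ = √(1/3)·(1) = +0.577350

+0.577350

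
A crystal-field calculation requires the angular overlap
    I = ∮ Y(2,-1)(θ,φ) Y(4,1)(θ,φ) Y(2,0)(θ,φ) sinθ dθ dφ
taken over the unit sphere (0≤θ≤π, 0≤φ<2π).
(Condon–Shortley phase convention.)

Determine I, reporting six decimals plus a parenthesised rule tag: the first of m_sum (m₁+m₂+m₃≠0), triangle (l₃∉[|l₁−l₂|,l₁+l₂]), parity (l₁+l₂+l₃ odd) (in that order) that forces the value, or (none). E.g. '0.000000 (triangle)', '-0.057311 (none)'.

-0.220728 (none)

m-sum 0 ✓  L=8 even ✓  2≤2≤6 ✓
Π(2lᵢ+1) = 5×9×5 = 225
triangle coeff Δ(2,4,2) = 1/630
Σ_t [2,2]: t=2:+1/16 = 1/16
(3j)²=2/35 [(2 4 2; 0 0 0)], sign=+1
Σ_t [3,3]: t=3:−1/24 = -1/24
(3j)²=1/21 [(2 4 2; -1 1 0)], sign=-1
⇒ 4πI² = 30/49
I = (-1)√(30/49/(4π)) = -0.22072812
No selection rule forces the value: the integral is nonzero (none).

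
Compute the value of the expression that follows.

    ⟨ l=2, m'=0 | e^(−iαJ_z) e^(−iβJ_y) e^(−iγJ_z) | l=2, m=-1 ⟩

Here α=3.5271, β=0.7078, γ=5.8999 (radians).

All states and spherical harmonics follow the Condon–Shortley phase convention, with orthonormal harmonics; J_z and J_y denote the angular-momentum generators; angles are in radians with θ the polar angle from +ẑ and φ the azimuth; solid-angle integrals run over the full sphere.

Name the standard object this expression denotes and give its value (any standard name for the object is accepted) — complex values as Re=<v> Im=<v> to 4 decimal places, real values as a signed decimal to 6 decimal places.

This is a Wigner D-matrix element — the rotation-matrix element ⟨l m'| R(α,β,γ) |l m⟩ in the angular-momentum basis.
First d^2_{0,-1}(β=0.7078), then the phase factors e^{-i(0)α} and e^{-i(-1)γ}:
Half-angle: c=0.938028, s=0.346559. N=√(2·2·1·6)=4.898979
Admissible k: 0..1 (factorial args all ≥0)
  k=0: (−1)^1·4.8990/(2)·0.9380^3·0.3466^1 = -0.700649
  k=1: (−1)^2·4.8990/(2)·0.9380^1·0.3466^3 = +0.095636
d^2_{0,-1}(0.7078) = -0.700649 +0.095636 = -0.605012
Attach z-rotation phases: D = e^{-i(0)(3.5271)}·(-0.605012)·e^{-i(-1)(5.8999)} = -0.561113+0.226256i

Wigner D-matrix element, Re=-0.5611 Im=0.2263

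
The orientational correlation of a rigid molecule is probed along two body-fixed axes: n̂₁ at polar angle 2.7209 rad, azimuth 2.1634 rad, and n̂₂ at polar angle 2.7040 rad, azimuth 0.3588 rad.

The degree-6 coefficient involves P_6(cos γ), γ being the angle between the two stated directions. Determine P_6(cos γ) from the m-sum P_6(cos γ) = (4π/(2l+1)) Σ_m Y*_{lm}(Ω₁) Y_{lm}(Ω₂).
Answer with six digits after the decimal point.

-0.369435

Expand P_6 via completeness: Σ_{m} conj(Y_{6,m}) at Ω₁ times Y_{6,m} at Ω₂ —
  [-6]  conj(Y_{6,-6})(Ω₁) = +0.002052+0.000902i ; Y_{6,-6}(Ω₂) = -0.001538-0.002337i ; Δ = -0.000001-0.000006i
  [-5]  conj(Y_{6,-5})(Ω₁) = +0.003082+0.017077i ; Y_{6,-5}(Ω₂) = +0.004585+0.020199i ; Δ = -0.000331+0.000141i
  [-4]  conj(Y_{6,-4})(Ω₁) = -0.058112+0.056482i ; Y_{6,-4}(Ω₂) = +0.012480-0.091476i ; Δ = +0.004441+0.006021i
  [-3]  conj(Y_{6,-3})(Ω₁) = -0.244366-0.051323i ; Y_{6,-3}(Ω₂) = -0.128349+0.238104i ; Δ = +0.043584-0.051597i
  [-2]  conj(Y_{6,-2})(Ω₁) = -0.182082-0.448579i ; Y_{6,-2}(Ω₂) = +0.372092-0.324773i ; Δ = -0.213438-0.107777i
  [-1]  conj(Y_{6,-1})(Ω₁) = +0.249929-0.371181i ; Y_{6,-1}(Ω₂) = -0.384882+0.144344i ; Δ = -0.042615+0.178937i
  [+0]  conj(Y_{6,0})(Ω₁) = -0.163797-0.000000i ; Y_{6,0}(Ω₂) = -0.210841+0.000000i ; Δ = +0.034535+0.000000i
  [+1]  conj(Y_{6,1})(Ω₁) = -0.249929-0.371181i ; Y_{6,1}(Ω₂) = +0.384882+0.144344i ; Δ = -0.042615-0.178937i
  [+2]  conj(Y_{6,2})(Ω₁) = -0.182082+0.448579i ; Y_{6,2}(Ω₂) = +0.372092+0.324773i ; Δ = -0.213438+0.107777i
  [+3]  conj(Y_{6,3})(Ω₁) = +0.244366-0.051323i ; Y_{6,3}(Ω₂) = +0.128349+0.238104i ; Δ = +0.043584+0.051597i
  [+4]  conj(Y_{6,4})(Ω₁) = -0.058112-0.056482i ; Y_{6,4}(Ω₂) = +0.012480+0.091476i ; Δ = +0.004441-0.006021i
  [+5]  conj(Y_{6,5})(Ω₁) = -0.003082+0.017077i ; Y_{6,5}(Ω₂) = -0.004585+0.020199i ; Δ = -0.000331-0.000141i
  [+6]  conj(Y_{6,6})(Ω₁) = +0.002052-0.000902i ; Y_{6,6}(Ω₂) = -0.001538+0.002337i ; Δ = -0.000001+0.000006i
Total Σ_m = -0.382183-0.000000i. Multiply by 0.966644: -0.369435-0.000000i. P_6(cos γ) = -0.369435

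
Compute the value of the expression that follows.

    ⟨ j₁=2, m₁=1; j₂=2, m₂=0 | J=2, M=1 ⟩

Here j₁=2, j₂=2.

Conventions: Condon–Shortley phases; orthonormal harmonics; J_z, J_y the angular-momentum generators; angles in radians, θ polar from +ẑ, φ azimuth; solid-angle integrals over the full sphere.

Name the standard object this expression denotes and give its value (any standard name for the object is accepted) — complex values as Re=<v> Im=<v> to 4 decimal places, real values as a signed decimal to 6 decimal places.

This is a Clebsch–Gordan (vector-coupling) coefficient.
j₁+j₂−J=2  J+j₁−j₂=2  J−j₁+j₂=2  j₁+j₂+J+1=7
(j₁±m₁, j₂±m₂, J±M) = (3,1,2,2,3,1)
P² = 8/7
sum k=0..1:
  [0] +1/4 = 1/4
  [1] −1/2 = -1/2
S = -1/4
C² = P²·S² = 1/14 ; C = -0.267261

Clebsch–Gordan coefficient, −√(1/14) ≈ -0.267261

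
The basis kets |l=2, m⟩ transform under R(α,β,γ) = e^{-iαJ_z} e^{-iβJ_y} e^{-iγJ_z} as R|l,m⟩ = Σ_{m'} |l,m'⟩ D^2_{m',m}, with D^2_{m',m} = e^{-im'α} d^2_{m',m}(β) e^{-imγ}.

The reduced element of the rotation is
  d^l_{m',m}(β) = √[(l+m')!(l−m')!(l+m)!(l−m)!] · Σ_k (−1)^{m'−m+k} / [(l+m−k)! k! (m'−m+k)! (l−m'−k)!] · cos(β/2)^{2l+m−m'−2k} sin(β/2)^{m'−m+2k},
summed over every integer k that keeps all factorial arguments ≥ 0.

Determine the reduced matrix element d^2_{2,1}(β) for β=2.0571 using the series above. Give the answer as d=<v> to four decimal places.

d=-0.2354

d^2_{2,1}(β=2.0571) via the finite sum:
c=cos(2.057100/2)=0.516061, s=sin(2.057100/2)=0.856552; N=√[24·1·6·1]=12.000000
k: max(0,(1)−(2))=0 … min(2+(1),2−(2))=0
  k=0: (−1)^1·12.0000/(6)·0.5161^3·0.8566^1 = -0.235444
d^2_{2,1}(2.0571) = -0.235444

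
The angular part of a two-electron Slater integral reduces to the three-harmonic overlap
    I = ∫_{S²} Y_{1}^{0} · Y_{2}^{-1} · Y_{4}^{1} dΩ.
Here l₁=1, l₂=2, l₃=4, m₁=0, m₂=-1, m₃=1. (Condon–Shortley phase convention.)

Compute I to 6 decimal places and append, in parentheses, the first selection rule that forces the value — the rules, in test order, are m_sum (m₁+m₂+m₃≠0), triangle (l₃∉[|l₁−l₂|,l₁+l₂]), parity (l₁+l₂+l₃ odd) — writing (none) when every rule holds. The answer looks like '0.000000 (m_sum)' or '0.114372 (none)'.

0.000000 (triangle)

l₃=4 ∉ [1,3] — triangle fails ⇒ I = 0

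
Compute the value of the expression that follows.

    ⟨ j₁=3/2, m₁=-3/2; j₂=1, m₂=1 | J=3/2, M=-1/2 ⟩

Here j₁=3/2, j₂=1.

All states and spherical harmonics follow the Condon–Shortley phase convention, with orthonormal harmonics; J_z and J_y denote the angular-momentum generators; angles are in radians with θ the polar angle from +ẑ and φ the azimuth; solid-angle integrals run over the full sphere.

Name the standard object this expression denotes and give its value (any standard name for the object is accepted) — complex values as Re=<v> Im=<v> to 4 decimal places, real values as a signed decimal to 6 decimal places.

Clebsch–Gordan coefficient, −√(2/5) ≈ -0.632456

This is a Clebsch–Gordan (vector-coupling) coefficient.
triangle: 1!×2!×1!/5! = 2/120
(j±m)!: 0!×3!×2!×0!×1!×2! = 24
prefactor² = (2J+1)×Δ×N² = 8/5
  k=1: −1/(1!×0!×2!×1!×0!×0!) = -1/2
Σ = -1/2  ⇒  CG² = 8/5×(-1/2)² = 2/5
CG = −√(2/5) = -0.632456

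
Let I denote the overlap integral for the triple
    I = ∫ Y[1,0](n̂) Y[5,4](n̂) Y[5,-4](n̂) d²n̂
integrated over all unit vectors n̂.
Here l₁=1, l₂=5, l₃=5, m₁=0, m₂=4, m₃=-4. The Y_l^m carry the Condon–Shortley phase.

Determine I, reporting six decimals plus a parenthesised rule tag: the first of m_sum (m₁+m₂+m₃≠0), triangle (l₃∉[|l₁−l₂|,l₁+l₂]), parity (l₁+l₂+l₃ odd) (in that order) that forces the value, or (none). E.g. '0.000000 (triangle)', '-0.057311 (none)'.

L=11 odd ⇒ parity kills the (l;000) factor ⇒ I = 0

0.000000 (parity)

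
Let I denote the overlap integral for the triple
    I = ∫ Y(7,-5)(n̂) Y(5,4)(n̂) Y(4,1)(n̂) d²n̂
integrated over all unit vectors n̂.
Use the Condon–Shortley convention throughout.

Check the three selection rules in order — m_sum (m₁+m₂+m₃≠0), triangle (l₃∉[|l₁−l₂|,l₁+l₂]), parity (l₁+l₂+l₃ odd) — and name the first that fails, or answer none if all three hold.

m₁+m₂+m₃ = -5 + 4 + 1 = 0  ✓
triangle: |7−5|=2 ≤ l₃=4 ≤ 7+5=12  ✓
parity: l₁+l₂+l₃ = 16 is even  ✓

none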